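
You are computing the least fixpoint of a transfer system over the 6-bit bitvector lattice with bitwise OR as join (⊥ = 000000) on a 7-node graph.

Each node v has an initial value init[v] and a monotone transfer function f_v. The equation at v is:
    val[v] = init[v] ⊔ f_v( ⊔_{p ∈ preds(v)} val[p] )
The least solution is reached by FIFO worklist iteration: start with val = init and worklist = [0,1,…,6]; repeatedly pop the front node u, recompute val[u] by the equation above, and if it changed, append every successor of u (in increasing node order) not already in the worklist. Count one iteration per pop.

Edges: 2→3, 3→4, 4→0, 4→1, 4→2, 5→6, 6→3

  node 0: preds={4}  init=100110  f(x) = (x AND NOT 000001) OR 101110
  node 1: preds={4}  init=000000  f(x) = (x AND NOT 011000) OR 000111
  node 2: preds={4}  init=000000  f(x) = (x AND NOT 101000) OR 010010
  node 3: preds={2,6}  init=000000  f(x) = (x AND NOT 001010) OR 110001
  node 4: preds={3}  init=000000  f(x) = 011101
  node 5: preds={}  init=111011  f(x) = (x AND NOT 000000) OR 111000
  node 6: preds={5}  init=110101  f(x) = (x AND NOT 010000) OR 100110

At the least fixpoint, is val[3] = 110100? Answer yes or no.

Worklist (11 pops):
  #1 pop 0: in=000000 → 101110 (was 100110); enqueue []
  #2 pop 1: in=000000 → 000111 (was 000000); enqueue []
  #3 pop 2: in=000000 → 010010 (was 000000); enqueue []
  #4 pop 3: in=110111 → 110101 (was 000000); enqueue []
  #5 pop 4: in=110101 → 011101 (was 000000); enqueue [0,1,2]
  #6 pop 5: in=000000 → 111011 (no change)
  #7 pop 6: in=111011 → 111111 (was 110101); enqueue [3]
  #8 pop 0: in=011101 → 111110 (was 101110); enqueue []
  #9 pop 1: in=011101 → 000111 (no change)
  #10 pop 2: in=011101 → 010111 (was 010010); enqueue []
  #11 pop 3: in=111111 → 110101 (no change)

Fixpoint:
  val[0] = 111110
  val[1] = 000111
  val[2] = 010111
  val[3] = 110101
  val[4] = 011101
  val[5] = 111011
  val[6] = 111111

no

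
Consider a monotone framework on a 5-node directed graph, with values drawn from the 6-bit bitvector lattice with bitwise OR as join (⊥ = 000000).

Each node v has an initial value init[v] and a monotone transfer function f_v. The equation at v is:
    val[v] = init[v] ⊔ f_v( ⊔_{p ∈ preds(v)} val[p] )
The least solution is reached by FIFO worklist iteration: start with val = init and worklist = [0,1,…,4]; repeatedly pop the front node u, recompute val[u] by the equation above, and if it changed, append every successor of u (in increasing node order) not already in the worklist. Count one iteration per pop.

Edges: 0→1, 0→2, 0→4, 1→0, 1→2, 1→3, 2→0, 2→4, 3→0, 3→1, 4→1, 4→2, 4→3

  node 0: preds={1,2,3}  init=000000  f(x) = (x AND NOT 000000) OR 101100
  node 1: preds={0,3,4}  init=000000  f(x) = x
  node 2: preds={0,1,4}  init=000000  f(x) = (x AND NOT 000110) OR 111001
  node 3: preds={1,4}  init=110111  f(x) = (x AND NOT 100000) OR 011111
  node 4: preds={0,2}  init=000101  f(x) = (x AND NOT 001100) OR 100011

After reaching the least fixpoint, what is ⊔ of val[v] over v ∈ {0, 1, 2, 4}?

111111

Iteration log — 9 steps:
  step 1. node 0  ⊔preds=110111  new=111111  old=000000  +wl: 
  step 2. node 1  ⊔preds=111111  new=111111  old=000000  +wl: 0
  step 3. node 2  ⊔preds=111111  new=111001  old=000000  +wl: 
  step 4. node 3  ⊔preds=111111  new=111111  old=110111  +wl: 1
  step 5. node 4  ⊔preds=111111  new=110111  old=000101  +wl: 2,3
  step 6. node 0  ⊔preds=111111  new=111111  stable
  step 7. node 1  ⊔preds=111111  new=111111  stable
  step 8. node 2  ⊔preds=111111  new=111001  stable
  step 9. node 3  ⊔preds=111111  new=111111  stable

Least fixpoint reached:
  node 0: 111111
  node 1: 111111
  node 2: 111001
  node 3: 111111
  node 4: 110111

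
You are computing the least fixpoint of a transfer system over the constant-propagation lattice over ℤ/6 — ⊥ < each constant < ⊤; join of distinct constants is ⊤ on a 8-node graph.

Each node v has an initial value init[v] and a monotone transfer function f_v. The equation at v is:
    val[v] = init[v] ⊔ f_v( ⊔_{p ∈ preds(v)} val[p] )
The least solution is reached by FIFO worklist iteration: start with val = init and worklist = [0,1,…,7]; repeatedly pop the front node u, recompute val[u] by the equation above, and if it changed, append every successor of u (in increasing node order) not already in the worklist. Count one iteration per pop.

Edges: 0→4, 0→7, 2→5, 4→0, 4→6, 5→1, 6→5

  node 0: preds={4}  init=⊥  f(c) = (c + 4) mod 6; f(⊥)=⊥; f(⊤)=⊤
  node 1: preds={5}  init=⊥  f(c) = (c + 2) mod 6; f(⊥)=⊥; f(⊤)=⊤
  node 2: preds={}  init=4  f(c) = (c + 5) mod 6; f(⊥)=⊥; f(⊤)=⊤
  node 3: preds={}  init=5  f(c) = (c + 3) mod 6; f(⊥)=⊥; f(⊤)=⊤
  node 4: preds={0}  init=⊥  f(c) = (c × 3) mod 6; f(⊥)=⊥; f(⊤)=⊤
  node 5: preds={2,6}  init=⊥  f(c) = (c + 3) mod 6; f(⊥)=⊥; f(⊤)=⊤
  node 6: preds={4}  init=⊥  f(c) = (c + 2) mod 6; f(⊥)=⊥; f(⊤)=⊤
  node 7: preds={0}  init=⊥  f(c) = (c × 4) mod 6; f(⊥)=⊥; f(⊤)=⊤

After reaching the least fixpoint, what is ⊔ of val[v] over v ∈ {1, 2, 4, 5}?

⊤

Iteration log — 9 steps:
  step 1. node 0  ⊔preds=⊥  new=⊥  stable
  step 2. node 1  ⊔preds=⊥  new=⊥  stable
  step 3. node 2  ⊔preds=⊥  new=4  stable
  step 4. node 3  ⊔preds=⊥  new=5  stable
  step 5. node 4  ⊔preds=⊥  new=⊥  stable
  step 6. node 5  ⊔preds=4  new=1  old=⊥  +wl: 1
  step 7. node 6  ⊔preds=⊥  new=⊥  stable
  step 8. node 7  ⊔preds=⊥  new=⊥  stable
  step 9. node 1  ⊔preds=1  new=3  old=⊥  +wl: 

Least fixpoint reached:
  node 0: ⊥
  node 1: 3
  node 2: 4
  node 3: 5
  node 4: ⊥
  node 5: 1
  node 6: ⊥
  node 7: ⊥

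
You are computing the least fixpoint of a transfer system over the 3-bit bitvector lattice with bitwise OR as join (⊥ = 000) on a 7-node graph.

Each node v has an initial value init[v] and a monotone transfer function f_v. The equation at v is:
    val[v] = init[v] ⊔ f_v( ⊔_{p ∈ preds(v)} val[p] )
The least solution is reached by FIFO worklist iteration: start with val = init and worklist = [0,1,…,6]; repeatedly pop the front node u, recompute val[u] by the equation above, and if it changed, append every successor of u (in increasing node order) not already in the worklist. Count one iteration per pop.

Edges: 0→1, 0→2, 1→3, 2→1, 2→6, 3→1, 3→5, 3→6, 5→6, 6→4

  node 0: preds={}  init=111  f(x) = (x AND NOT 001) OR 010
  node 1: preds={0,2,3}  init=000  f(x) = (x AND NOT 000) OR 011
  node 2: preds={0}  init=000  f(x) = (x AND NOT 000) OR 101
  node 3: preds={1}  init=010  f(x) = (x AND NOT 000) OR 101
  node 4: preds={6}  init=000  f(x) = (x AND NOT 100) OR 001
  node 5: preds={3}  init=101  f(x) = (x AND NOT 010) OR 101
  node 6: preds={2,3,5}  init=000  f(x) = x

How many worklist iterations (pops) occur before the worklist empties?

9

Iteration log — 9 steps:
  step 1. node 0  ⊔preds=000  new=111  stable
  step 2. node 1  ⊔preds=111  new=111  old=000  +wl: 
  step 3. node 2  ⊔preds=111  new=111  old=000  +wl: 1
  step 4. node 3  ⊔preds=111  new=111  old=010  +wl: 
  step 5. node 4  ⊔preds=000  new=001  old=000  +wl: 
  step 6. node 5  ⊔preds=111  new=101  stable
  step 7. node 6  ⊔preds=111  new=111  old=000  +wl: 4
  step 8. node 1  ⊔preds=111  new=111  stable
  step 9. node 4  ⊔preds=111  new=011  old=001  +wl: 

Least fixpoint reached:
  node 0: 111
  node 1: 111
  node 2: 111
  node 3: 111
  node 4: 011
  node 5: 101
  node 6: 111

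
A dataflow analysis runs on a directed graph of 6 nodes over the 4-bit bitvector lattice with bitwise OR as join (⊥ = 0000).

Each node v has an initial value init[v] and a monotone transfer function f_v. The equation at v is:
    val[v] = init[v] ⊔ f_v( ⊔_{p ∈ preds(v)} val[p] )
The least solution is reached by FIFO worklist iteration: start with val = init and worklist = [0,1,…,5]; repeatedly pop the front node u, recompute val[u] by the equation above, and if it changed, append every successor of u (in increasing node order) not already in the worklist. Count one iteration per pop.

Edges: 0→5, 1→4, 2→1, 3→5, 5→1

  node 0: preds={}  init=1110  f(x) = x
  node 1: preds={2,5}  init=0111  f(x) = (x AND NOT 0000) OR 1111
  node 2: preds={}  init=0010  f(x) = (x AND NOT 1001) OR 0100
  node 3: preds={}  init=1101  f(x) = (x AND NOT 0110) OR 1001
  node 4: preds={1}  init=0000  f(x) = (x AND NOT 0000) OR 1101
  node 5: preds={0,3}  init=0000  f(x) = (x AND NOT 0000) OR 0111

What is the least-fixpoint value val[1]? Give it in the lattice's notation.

Iteration log — 7 steps:
  step 1. node 0  ⊔preds=0000  new=1110  stable
  step 2. node 1  ⊔preds=0010  new=1111  old=0111  +wl: 
  step 3. node 2  ⊔preds=0000  new=0110  old=0010  +wl: 1
  step 4. node 3  ⊔preds=0000  new=1101  stable
  step 5. node 4  ⊔preds=1111  new=1111  old=0000  +wl: 
  step 6. node 5  ⊔preds=1111  new=1111  old=0000  +wl: 
  step 7. node 1  ⊔preds=1111  new=1111  stable

Least fixpoint reached:
  node 0: 1110
  node 1: 1111
  node 2: 0110
  node 3: 1101
  node 4: 1111
  node 5: 1111

1111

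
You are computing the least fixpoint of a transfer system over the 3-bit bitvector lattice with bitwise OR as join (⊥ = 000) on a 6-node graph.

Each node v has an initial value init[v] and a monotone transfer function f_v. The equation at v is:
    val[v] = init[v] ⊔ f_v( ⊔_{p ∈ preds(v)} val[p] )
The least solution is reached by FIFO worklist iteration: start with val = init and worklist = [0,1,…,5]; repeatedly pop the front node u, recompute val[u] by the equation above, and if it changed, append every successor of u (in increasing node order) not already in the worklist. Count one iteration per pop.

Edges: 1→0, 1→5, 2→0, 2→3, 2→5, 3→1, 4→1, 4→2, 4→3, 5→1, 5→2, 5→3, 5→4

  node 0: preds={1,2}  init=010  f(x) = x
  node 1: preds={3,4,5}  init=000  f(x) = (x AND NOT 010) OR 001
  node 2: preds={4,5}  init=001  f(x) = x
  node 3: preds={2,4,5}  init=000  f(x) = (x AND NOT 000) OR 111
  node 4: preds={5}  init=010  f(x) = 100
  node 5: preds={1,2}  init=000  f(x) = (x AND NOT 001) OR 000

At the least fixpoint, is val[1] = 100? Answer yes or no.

no

Worklist (17 pops):
  #1 pop 0: in=001 → 011 (was 010); enqueue []
  #2 pop 1: in=010 → 001 (was 000); enqueue [0]
  #3 pop 2: in=010 → 011 (was 001); enqueue []
  #4 pop 3: in=011 → 111 (was 000); enqueue [1]
  #5 pop 4: in=000 → 110 (was 010); enqueue [2,3]
  #6 pop 5: in=011 → 010 (was 000); enqueue [4]
  #7 pop 0: in=011 → 011 (no change)
  #8 pop 1: in=111 → 101 (was 001); enqueue [0,5]
  #9 pop 2: in=110 → 111 (was 011); enqueue []
  #10 pop 3: in=111 → 111 (no change)
  #11 pop 4: in=010 → 110 (no change)
  #12 pop 0: in=111 → 111 (was 011); enqueue []
  #13 pop 5: in=111 → 110 (was 010); enqueue [1,2,3,4]
  #14 pop 1: in=111 → 101 (no change)
  #15 pop 2: in=110 → 111 (no change)
  #16 pop 3: in=111 → 111 (no change)
  #17 pop 4: in=110 → 110 (no change)

Fixpoint:
  val[0] = 111
  val[1] = 101
  val[2] = 111
  val[3] = 111
  val[4] = 110
  val[5] = 110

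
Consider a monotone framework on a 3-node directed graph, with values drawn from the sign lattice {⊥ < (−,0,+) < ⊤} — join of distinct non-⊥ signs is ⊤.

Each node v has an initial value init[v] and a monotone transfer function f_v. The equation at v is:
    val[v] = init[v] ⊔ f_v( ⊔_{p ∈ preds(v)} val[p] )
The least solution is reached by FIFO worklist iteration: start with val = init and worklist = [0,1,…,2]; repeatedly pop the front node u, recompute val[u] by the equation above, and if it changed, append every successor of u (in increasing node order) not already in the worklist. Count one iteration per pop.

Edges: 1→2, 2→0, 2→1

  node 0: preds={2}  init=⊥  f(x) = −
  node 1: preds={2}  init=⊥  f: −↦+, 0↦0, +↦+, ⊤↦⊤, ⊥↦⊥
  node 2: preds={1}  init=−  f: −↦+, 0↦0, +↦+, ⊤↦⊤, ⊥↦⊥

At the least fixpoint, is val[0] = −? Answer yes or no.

Worklist (6 pops):
  #1 pop 0: in=− → − (was ⊥); enqueue []
  #2 pop 1: in=− → + (was ⊥); enqueue []
  #3 pop 2: in=+ → ⊤ (was −); enqueue [0,1]
  #4 pop 0: in=⊤ → − (no change)
  #5 pop 1: in=⊤ → ⊤ (was +); enqueue [2]
  #6 pop 2: in=⊤ → ⊤ (no change)

Fixpoint:
  val[0] = −
  val[1] = ⊤
  val[2] = ⊤

yes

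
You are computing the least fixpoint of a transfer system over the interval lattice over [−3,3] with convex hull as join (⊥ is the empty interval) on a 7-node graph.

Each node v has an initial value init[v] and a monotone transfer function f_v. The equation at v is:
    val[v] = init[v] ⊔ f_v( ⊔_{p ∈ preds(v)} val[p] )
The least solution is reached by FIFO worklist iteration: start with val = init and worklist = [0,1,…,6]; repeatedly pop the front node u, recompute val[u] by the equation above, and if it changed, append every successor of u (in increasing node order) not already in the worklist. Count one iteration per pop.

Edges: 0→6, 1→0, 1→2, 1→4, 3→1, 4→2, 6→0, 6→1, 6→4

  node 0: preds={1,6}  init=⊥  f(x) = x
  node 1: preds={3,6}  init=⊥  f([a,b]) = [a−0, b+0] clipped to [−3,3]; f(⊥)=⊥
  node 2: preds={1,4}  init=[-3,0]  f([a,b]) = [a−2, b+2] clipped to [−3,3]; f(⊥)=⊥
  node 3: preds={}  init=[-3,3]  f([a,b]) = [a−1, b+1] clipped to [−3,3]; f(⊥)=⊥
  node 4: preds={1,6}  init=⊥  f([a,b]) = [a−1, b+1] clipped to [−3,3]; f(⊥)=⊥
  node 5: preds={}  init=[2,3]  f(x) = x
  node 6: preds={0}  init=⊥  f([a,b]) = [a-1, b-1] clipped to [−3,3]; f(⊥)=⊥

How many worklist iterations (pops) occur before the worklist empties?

13

Iteration log — 13 steps:
  step 1. node 0  ⊔preds=⊥  new=⊥  stable
  step 2. node 1  ⊔preds=[-3,3]  new=[-3,3]  old=⊥  +wl: 0
  step 3. node 2  ⊔preds=[-3,3]  new=[-3,3]  old=[-3,0]  +wl: 
  step 4. node 3  ⊔preds=⊥  new=[-3,3]  stable
  step 5. node 4  ⊔preds=[-3,3]  new=[-3,3]  old=⊥  +wl: 2
  step 6. node 5  ⊔preds=⊥  new=[2,3]  stable
  step 7. node 6  ⊔preds=⊥  new=⊥  stable
  step 8. node 0  ⊔preds=[-3,3]  new=[-3,3]  old=⊥  +wl: 6
  step 9. node 2  ⊔preds=[-3,3]  new=[-3,3]  stable
  step 10. node 6  ⊔preds=[-3,3]  new=[-3,2]  old=⊥  +wl: 0,1,4
  step 11. node 0  ⊔preds=[-3,3]  new=[-3,3]  stable
  step 12. node 1  ⊔preds=[-3,3]  new=[-3,3]  stable
  step 13. node 4  ⊔preds=[-3,3]  new=[-3,3]  stable

Least fixpoint reached:
  node 0: [-3,3]
  node 1: [-3,3]
  node 2: [-3,3]
  node 3: [-3,3]
  node 4: [-3,3]
  node 5: [2,3]
  node 6: [-3,2]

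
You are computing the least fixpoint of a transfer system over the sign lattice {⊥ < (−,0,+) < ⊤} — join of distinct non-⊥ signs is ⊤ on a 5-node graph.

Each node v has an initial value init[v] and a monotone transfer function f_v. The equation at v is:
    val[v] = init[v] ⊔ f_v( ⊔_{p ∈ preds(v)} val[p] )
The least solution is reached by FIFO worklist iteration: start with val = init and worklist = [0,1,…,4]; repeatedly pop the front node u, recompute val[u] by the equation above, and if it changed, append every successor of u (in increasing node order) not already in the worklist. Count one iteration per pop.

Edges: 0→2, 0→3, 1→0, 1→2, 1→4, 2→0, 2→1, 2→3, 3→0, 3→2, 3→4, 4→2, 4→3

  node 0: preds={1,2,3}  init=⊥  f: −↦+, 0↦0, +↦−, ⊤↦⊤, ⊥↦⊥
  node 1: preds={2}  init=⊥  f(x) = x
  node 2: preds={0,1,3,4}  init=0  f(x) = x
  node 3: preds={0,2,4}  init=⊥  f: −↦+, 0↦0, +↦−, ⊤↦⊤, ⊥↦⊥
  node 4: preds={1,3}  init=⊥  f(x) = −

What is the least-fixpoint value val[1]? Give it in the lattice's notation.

Worklist (14 pops):
  #1 pop 0: in=0 → 0 (was ⊥); enqueue []
  #2 pop 1: in=0 → 0 (was ⊥); enqueue [0]
  #3 pop 2: in=0 → 0 (no change)
  #4 pop 3: in=0 → 0 (was ⊥); enqueue [2]
  #5 pop 4: in=0 → − (was ⊥); enqueue [3]
  #6 pop 0: in=0 → 0 (no change)
  #7 pop 2: in=⊤ → ⊤ (was 0); enqueue [0,1]
  #8 pop 3: in=⊤ → ⊤ (was 0); enqueue [2,4]
  #9 pop 0: in=⊤ → ⊤ (was 0); enqueue [3]
  #10 pop 1: in=⊤ → ⊤ (was 0); enqueue [0]
  #11 pop 2: in=⊤ → ⊤ (no change)
  #12 pop 4: in=⊤ → − (no change)
  #13 pop 3: in=⊤ → ⊤ (no change)
  #14 pop 0: in=⊤ → ⊤ (no change)

Fixpoint:
  val[0] = ⊤
  val[1] = ⊤
  val[2] = ⊤
  val[3] = ⊤
  val[4] = −

⊤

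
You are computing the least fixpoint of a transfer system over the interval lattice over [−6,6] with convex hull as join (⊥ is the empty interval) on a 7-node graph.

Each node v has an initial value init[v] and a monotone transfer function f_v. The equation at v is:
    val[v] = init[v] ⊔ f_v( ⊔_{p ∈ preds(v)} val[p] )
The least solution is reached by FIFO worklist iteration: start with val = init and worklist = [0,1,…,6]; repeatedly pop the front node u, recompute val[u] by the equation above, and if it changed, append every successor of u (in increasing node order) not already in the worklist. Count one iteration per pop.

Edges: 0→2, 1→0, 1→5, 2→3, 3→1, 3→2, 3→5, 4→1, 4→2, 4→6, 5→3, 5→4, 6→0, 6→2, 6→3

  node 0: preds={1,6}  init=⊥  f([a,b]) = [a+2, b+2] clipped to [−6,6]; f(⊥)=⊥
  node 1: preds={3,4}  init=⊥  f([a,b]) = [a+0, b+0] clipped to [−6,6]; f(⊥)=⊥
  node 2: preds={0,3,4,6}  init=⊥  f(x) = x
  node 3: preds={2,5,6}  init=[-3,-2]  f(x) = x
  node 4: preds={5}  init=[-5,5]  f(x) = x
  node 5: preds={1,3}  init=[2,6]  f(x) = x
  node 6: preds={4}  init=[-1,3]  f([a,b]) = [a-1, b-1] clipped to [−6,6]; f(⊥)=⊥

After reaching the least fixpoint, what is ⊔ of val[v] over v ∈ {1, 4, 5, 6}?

Iteration log — 23 steps:
  step 1. node 0  ⊔preds=[-1,3]  new=[1,5]  old=⊥  +wl: 
  step 2. node 1  ⊔preds=[-5,5]  new=[-5,5]  old=⊥  +wl: 0
  step 3. node 2  ⊔preds=[-5,5]  new=[-5,5]  old=⊥  +wl: 
  step 4. node 3  ⊔preds=[-5,6]  new=[-5,6]  old=[-3,-2]  +wl: 1,2
  step 5. node 4  ⊔preds=[2,6]  new=[-5,6]  old=[-5,5]  +wl: 
  step 6. node 5  ⊔preds=[-5,6]  new=[-5,6]  old=[2,6]  +wl: 3,4
  step 7. node 6  ⊔preds=[-5,6]  new=[-6,5]  old=[-1,3]  +wl: 
  step 8. node 0  ⊔preds=[-6,5]  new=[-4,6]  old=[1,5]  +wl: 
  step 9. node 1  ⊔preds=[-5,6]  new=[-5,6]  old=[-5,5]  +wl: 0,5
  step 10. node 2  ⊔preds=[-6,6]  new=[-6,6]  old=[-5,5]  +wl: 
  step 11. node 3  ⊔preds=[-6,6]  new=[-6,6]  old=[-5,6]  +wl: 1,2
  step 12. node 4  ⊔preds=[-5,6]  new=[-5,6]  stable
  step 13. node 0  ⊔preds=[-6,6]  new=[-4,6]  stable
  step 14. node 5  ⊔preds=[-6,6]  new=[-6,6]  old=[-5,6]  +wl: 3,4
  step 15. node 1  ⊔preds=[-6,6]  new=[-6,6]  old=[-5,6]  +wl: 0,5
  step 16. node 2  ⊔preds=[-6,6]  new=[-6,6]  stable
  step 17. node 3  ⊔preds=[-6,6]  new=[-6,6]  stable
  step 18. node 4  ⊔preds=[-6,6]  new=[-6,6]  old=[-5,6]  +wl: 1,2,6
  step 19. node 0  ⊔preds=[-6,6]  new=[-4,6]  stable
  step 20. node 5  ⊔preds=[-6,6]  new=[-6,6]  stable
  step 21. node 1  ⊔preds=[-6,6]  new=[-6,6]  stable
  step 22. node 2  ⊔preds=[-6,6]  new=[-6,6]  stable
  step 23. node 6  ⊔preds=[-6,6]  new=[-6,5]  stable

Least fixpoint reached:
  node 0: [-4,6]
  node 1: [-6,6]
  node 2: [-6,6]
  node 3: [-6,6]
  node 4: [-6,6]
  node 5: [-6,6]
  node 6: [-6,5]

[-6,6]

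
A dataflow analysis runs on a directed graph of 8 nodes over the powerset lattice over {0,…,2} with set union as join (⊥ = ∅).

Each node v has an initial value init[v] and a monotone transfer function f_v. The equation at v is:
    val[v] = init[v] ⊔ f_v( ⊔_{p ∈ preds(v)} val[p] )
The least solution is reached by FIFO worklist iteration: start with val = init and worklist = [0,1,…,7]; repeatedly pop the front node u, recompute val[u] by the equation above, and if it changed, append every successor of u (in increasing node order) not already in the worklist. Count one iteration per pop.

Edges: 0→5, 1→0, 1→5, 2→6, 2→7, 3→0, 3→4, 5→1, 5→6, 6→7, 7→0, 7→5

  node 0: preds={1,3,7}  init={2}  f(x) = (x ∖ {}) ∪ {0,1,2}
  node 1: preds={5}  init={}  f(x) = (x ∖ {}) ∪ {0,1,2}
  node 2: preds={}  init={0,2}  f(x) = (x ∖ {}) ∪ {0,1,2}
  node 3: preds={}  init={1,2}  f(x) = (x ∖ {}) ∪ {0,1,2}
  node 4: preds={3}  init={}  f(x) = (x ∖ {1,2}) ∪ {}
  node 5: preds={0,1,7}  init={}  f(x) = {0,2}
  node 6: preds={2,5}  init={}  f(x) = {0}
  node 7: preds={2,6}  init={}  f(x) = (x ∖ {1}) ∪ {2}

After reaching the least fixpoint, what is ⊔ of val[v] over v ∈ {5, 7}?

{0,2}

Trace (11 dequeues):
  [1] u=0 | in {1,2} | out {0,1,2} | prev {2} | push {}
  [2] u=1 | in {} | out {0,1,2} | prev {} | push {0}
  [3] u=2 | in {} | out {0,1,2} | prev {0,2} | push {}
  [4] u=3 | in {} | out {0,1,2} | prev {1,2} | push {}
  [5] u=4 | in {0,1,2} | out {0} | prev {} | push {}
  [6] u=5 | in {0,1,2} | out {0,2} | prev {} | push {1}
  [7] u=6 | in {0,1,2} | out {0} | prev {} | push {}
  [8] u=7 | in {0,1,2} | out {0,2} | prev {} | push {5}
  [9] u=0 | in {0,1,2} | out {0,1,2} | ==
  [10] u=1 | in {0,2} | out {0,1,2} | ==
  [11] u=5 | in {0,1,2} | out {0,2} | ==

Converged values:
  [0] {0,1,2}
  [1] {0,1,2}
  [2] {0,1,2}
  [3] {0,1,2}
  [4] {0}
  [5] {0,2}
  [6] {0}
  [7] {0,2}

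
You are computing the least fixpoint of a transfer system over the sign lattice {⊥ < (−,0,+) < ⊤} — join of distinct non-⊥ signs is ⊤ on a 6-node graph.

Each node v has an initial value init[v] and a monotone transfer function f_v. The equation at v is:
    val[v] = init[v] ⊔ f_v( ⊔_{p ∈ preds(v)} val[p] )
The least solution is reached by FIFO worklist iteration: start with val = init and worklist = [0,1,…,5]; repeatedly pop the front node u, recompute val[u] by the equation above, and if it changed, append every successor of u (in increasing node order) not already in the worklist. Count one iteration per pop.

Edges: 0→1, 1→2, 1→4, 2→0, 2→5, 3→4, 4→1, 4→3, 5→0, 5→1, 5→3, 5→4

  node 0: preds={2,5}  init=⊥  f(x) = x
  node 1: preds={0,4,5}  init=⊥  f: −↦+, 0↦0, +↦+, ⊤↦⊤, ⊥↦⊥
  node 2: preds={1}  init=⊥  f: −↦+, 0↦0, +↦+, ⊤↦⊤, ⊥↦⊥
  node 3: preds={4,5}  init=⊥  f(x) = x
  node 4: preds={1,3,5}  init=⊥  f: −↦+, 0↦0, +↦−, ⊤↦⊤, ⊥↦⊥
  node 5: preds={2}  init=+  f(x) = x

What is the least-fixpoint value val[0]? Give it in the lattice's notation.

Worklist (17 pops):
  #1 pop 0: in=+ → + (was ⊥); enqueue []
  #2 pop 1: in=+ → + (was ⊥); enqueue []
  #3 pop 2: in=+ → + (was ⊥); enqueue [0]
  #4 pop 3: in=+ → + (was ⊥); enqueue []
  #5 pop 4: in=+ → − (was ⊥); enqueue [1,3]
  #6 pop 5: in=+ → + (no change)
  #7 pop 0: in=+ → + (no change)
  #8 pop 1: in=⊤ → ⊤ (was +); enqueue [2,4]
  #9 pop 3: in=⊤ → ⊤ (was +); enqueue []
  #10 pop 2: in=⊤ → ⊤ (was +); enqueue [0,5]
  #11 pop 4: in=⊤ → ⊤ (was −); enqueue [1,3]
  #12 pop 0: in=⊤ → ⊤ (was +); enqueue []
  #13 pop 5: in=⊤ → ⊤ (was +); enqueue [0,4]
  #14 pop 1: in=⊤ → ⊤ (no change)
  #15 pop 3: in=⊤ → ⊤ (no change)
  #16 pop 0: in=⊤ → ⊤ (no change)
  #17 pop 4: in=⊤ → ⊤ (no change)

Fixpoint:
  val[0] = ⊤
  val[1] = ⊤
  val[2] = ⊤
  val[3] = ⊤
  val[4] = ⊤
  val[5] = ⊤

⊤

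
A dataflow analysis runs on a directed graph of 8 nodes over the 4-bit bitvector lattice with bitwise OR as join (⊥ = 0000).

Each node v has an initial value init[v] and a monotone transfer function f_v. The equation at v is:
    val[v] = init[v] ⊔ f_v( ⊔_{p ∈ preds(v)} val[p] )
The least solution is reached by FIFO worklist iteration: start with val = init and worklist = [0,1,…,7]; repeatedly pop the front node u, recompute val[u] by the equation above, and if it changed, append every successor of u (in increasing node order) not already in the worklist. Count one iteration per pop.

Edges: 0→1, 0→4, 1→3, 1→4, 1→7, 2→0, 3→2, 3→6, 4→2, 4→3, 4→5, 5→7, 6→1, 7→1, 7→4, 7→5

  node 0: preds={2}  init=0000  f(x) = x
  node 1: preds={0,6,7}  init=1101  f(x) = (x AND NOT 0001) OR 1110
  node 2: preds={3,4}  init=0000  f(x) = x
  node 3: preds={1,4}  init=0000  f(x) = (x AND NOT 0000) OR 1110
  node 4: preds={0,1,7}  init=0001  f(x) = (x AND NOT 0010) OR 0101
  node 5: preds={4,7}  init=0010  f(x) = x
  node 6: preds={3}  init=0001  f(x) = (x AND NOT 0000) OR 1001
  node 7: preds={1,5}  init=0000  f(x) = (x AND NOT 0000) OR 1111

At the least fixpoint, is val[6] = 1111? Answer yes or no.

yes

Worklist (17 pops):
  #1 pop 0: in=0000 → 0000 (no change)
  #2 pop 1: in=0001 → 1111 (was 1101); enqueue []
  #3 pop 2: in=0001 → 0001 (was 0000); enqueue [0]
  #4 pop 3: in=1111 → 1111 (was 0000); enqueue [2]
  #5 pop 4: in=1111 → 1101 (was 0001); enqueue [3]
  #6 pop 5: in=1101 → 1111 (was 0010); enqueue []
  #7 pop 6: in=1111 → 1111 (was 0001); enqueue [1]
  #8 pop 7: in=1111 → 1111 (was 0000); enqueue [4,5]
  #9 pop 0: in=0001 → 0001 (was 0000); enqueue []
  #10 pop 2: in=1111 → 1111 (was 0001); enqueue [0]
  #11 pop 3: in=1111 → 1111 (no change)
  #12 pop 1: in=1111 → 1111 (no change)
  #13 pop 4: in=1111 → 1101 (no change)
  #14 pop 5: in=1111 → 1111 (no change)
  #15 pop 0: in=1111 → 1111 (was 0001); enqueue [1,4]
  #16 pop 1: in=1111 → 1111 (no change)
  #17 pop 4: in=1111 → 1101 (no change)

Fixpoint:
  val[0] = 1111
  val[1] = 1111
  val[2] = 1111
  val[3] = 1111
  val[4] = 1101
  val[5] = 1111
  val[6] = 1111
  val[7] = 1111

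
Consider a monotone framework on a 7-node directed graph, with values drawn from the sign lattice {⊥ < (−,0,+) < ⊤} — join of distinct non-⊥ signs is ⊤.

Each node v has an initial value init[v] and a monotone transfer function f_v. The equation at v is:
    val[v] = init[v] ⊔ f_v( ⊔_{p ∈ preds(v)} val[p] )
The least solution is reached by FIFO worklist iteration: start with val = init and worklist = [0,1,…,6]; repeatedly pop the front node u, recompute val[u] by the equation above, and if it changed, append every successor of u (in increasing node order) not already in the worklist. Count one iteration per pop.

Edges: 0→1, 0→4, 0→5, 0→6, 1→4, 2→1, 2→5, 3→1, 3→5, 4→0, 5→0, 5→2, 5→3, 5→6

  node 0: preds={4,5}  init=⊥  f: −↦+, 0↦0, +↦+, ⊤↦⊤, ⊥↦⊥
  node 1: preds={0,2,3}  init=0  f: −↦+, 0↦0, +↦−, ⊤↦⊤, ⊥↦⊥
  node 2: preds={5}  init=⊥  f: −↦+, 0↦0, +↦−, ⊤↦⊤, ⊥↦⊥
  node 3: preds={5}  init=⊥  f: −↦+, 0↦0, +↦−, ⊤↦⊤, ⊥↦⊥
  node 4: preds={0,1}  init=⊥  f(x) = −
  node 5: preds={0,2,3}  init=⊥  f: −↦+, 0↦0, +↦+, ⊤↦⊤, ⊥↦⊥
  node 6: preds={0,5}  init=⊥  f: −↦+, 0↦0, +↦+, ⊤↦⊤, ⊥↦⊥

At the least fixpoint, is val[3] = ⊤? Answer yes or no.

Trace (24 dequeues):
  [1] u=0 | in ⊥ | out ⊥ | ==
  [2] u=1 | in ⊥ | out 0 | ==
  [3] u=2 | in ⊥ | out ⊥ | ==
  [4] u=3 | in ⊥ | out ⊥ | ==
  [5] u=4 | in 0 | out − | prev ⊥ | push {0}
  [6] u=5 | in ⊥ | out ⊥ | ==
  [7] u=6 | in ⊥ | out ⊥ | ==
  [8] u=0 | in − | out + | prev ⊥ | push {1,4,5,6}
  [9] u=1 | in + | out ⊤ | prev 0 | push {}
  [10] u=4 | in ⊤ | out − | ==
  [11] u=5 | in + | out + | prev ⊥ | push {0,2,3}
  [12] u=6 | in + | out + | prev ⊥ | push {}
  [13] u=0 | in ⊤ | out ⊤ | prev + | push {1,4,5,6}
  [14] u=2 | in + | out − | prev ⊥ | push {}
  [15] u=3 | in + | out − | prev ⊥ | push {}
  [16] u=1 | in ⊤ | out ⊤ | ==
  [17] u=4 | in ⊤ | out − | ==
  [18] u=5 | in ⊤ | out ⊤ | prev + | push {0,2,3}
  [19] u=6 | in ⊤ | out ⊤ | prev + | push {}
  [20] u=0 | in ⊤ | out ⊤ | ==
  [21] u=2 | in ⊤ | out ⊤ | prev − | push {1,5}
  [22] u=3 | in ⊤ | out ⊤ | prev − | push {}
  [23] u=1 | in ⊤ | out ⊤ | ==
  [24] u=5 | in ⊤ | out ⊤ | ==

Converged values:
  [0] ⊤
  [1] ⊤
  [2] ⊤
  [3] ⊤
  [4] −
  [5] ⊤
  [6] ⊤

yes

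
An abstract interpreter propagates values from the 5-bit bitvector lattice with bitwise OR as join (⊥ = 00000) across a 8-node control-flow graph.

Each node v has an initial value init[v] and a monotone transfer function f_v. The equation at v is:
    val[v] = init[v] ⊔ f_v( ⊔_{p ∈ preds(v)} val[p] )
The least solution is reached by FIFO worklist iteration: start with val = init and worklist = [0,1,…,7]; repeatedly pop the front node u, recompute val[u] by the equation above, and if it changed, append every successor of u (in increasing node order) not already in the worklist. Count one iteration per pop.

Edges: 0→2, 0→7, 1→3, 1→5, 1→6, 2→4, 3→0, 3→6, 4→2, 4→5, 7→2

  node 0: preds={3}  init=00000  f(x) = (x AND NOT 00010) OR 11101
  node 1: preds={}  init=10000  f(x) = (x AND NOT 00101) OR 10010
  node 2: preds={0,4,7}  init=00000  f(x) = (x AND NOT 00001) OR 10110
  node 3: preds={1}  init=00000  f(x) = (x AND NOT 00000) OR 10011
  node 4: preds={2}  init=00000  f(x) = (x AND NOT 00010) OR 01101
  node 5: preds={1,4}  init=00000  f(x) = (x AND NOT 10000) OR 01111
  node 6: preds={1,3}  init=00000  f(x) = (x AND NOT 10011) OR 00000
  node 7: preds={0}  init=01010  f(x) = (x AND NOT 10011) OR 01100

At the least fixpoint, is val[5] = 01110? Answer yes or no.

no

Iteration log — 10 steps:
  step 1. node 0  ⊔preds=00000  new=11101  old=00000  +wl: 
  step 2. node 1  ⊔preds=00000  new=10010  old=10000  +wl: 
  step 3. node 2  ⊔preds=11111  new=11110  old=00000  +wl: 
  step 4. node 3  ⊔preds=10010  new=10011  old=00000  +wl: 0
  step 5. node 4  ⊔preds=11110  new=11101  old=00000  +wl: 2
  step 6. node 5  ⊔preds=11111  new=01111  old=00000  +wl: 
  step 7. node 6  ⊔preds=10011  new=00000  stable
  step 8. node 7  ⊔preds=11101  new=01110  old=01010  +wl: 
  step 9. node 0  ⊔preds=10011  new=11101  stable
  step 10. node 2  ⊔preds=11111  new=11110  stable

Least fixpoint reached:
  node 0: 11101
  node 1: 10010
  node 2: 11110
  node 3: 10011
  node 4: 11101
  node 5: 01111
  node 6: 00000
  node 7: 01110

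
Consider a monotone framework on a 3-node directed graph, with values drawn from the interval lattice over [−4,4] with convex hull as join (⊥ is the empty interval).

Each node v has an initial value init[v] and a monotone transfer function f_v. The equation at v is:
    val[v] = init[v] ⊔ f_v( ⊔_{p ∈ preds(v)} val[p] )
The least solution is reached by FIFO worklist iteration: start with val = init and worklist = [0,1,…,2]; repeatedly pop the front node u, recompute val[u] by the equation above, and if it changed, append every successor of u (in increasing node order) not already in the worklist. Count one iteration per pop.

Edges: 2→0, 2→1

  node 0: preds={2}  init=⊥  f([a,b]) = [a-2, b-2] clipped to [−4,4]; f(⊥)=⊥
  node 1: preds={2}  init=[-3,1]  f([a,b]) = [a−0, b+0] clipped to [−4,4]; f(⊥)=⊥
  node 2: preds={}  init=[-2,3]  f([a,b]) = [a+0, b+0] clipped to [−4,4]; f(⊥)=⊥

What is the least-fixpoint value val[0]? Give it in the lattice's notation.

Trace (3 dequeues):
  [1] u=0 | in [-2,3] | out [-4,1] | prev ⊥ | push {}
  [2] u=1 | in [-2,3] | out [-3,3] | prev [-3,1] | push {}
  [3] u=2 | in ⊥ | out [-2,3] | ==

Converged values:
  [0] [-4,1]
  [1] [-3,3]
  [2] [-2,3]

[-4,1]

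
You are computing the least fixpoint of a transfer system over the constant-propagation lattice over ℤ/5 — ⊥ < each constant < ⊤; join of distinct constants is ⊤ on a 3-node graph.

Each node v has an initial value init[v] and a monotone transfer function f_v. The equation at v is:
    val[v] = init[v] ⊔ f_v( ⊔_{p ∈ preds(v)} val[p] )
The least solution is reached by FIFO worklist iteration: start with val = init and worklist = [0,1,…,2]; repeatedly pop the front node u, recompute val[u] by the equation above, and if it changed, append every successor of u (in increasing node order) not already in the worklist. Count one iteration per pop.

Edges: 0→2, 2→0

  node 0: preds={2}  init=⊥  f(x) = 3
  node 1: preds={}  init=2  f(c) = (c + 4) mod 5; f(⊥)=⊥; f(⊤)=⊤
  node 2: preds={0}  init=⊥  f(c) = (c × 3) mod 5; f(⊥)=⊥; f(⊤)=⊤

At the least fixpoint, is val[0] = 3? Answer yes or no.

Trace (4 dequeues):
  [1] u=0 | in ⊥ | out 3 | prev ⊥ | push {}
  [2] u=1 | in ⊥ | out 2 | ==
  [3] u=2 | in 3 | out 4 | prev ⊥ | push {0}
  [4] u=0 | in 4 | out 3 | ==

Converged values:
  [0] 3
  [1] 2
  [2] 4

yes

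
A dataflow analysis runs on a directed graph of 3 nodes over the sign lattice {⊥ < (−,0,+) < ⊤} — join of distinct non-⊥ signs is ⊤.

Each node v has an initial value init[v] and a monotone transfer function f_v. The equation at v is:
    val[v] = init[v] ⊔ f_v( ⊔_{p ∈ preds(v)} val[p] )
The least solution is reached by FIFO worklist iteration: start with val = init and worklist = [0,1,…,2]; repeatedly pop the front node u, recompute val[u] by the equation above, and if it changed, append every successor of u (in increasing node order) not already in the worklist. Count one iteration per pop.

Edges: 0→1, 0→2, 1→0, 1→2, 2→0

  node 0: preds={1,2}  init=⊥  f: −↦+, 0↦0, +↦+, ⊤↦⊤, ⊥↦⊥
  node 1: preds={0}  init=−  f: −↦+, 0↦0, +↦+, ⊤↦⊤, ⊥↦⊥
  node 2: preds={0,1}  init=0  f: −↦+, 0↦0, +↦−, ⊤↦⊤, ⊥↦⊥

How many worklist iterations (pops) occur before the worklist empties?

Iteration log — 4 steps:
  step 1. node 0  ⊔preds=⊤  new=⊤  old=⊥  +wl: 
  step 2. node 1  ⊔preds=⊤  new=⊤  old=−  +wl: 0
  step 3. node 2  ⊔preds=⊤  new=⊤  old=0  +wl: 
  step 4. node 0  ⊔preds=⊤  new=⊤  stable

Least fixpoint reached:
  node 0: ⊤
  node 1: ⊤
  node 2: ⊤

4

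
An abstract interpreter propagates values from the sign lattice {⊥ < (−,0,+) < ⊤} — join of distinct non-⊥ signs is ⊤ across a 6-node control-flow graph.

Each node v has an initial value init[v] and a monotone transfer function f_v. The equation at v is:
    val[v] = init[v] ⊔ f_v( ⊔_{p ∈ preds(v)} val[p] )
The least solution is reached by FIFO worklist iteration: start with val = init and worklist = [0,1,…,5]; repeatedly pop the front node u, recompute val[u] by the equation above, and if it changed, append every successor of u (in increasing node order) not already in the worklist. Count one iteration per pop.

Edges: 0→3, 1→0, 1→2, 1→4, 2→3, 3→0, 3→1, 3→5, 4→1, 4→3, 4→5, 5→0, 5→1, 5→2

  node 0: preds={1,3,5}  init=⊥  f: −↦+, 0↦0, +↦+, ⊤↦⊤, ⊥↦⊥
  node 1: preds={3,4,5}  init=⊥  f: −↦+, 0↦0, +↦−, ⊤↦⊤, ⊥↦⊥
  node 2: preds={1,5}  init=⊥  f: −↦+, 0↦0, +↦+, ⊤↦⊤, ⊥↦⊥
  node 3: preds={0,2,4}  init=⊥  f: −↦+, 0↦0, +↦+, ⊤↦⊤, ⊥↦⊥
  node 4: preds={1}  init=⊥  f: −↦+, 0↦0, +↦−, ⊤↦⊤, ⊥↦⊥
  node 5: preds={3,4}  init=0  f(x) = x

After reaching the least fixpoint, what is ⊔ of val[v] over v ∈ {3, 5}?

0

Trace (9 dequeues):
  [1] u=0 | in 0 | out 0 | prev ⊥ | push {}
  [2] u=1 | in 0 | out 0 | prev ⊥ | push {0}
  [3] u=2 | in 0 | out 0 | prev ⊥ | push {}
  [4] u=3 | in 0 | out 0 | prev ⊥ | push {1}
  [5] u=4 | in 0 | out 0 | prev ⊥ | push {3}
  [6] u=5 | in 0 | out 0 | ==
  [7] u=0 | in 0 | out 0 | ==
  [8] u=1 | in 0 | out 0 | ==
  [9] u=3 | in 0 | out 0 | ==

Converged values:
  [0] 0
  [1] 0
  [2] 0
  [3] 0
  [4] 0
  [5] 0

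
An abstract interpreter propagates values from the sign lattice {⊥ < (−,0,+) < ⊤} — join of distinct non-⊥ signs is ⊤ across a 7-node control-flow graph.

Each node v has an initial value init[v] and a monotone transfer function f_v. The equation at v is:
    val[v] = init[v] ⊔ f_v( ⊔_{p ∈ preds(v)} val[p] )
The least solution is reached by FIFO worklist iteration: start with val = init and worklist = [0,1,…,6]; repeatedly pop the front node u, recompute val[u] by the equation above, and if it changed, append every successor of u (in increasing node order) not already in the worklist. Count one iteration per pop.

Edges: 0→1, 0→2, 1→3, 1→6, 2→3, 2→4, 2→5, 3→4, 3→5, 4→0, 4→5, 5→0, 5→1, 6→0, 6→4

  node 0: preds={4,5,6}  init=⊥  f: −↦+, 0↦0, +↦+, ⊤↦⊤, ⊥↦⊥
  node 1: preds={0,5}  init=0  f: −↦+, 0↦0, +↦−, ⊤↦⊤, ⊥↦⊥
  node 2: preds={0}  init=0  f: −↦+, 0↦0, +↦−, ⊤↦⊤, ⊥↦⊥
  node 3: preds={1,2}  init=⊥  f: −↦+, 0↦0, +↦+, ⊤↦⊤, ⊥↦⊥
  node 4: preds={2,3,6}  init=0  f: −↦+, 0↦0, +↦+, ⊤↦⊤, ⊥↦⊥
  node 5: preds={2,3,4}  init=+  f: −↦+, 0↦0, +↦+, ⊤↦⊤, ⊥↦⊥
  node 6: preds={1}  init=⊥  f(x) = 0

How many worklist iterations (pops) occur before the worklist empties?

10

Worklist (10 pops):
  #1 pop 0: in=⊤ → ⊤ (was ⊥); enqueue []
  #2 pop 1: in=⊤ → ⊤ (was 0); enqueue []
  #3 pop 2: in=⊤ → ⊤ (was 0); enqueue []
  #4 pop 3: in=⊤ → ⊤ (was ⊥); enqueue []
  #5 pop 4: in=⊤ → ⊤ (was 0); enqueue [0]
  #6 pop 5: in=⊤ → ⊤ (was +); enqueue [1]
  #7 pop 6: in=⊤ → 0 (was ⊥); enqueue [4]
  #8 pop 0: in=⊤ → ⊤ (no change)
  #9 pop 1: in=⊤ → ⊤ (no change)
  #10 pop 4: in=⊤ → ⊤ (no change)

Fixpoint:
  val[0] = ⊤
  val[1] = ⊤
  val[2] = ⊤
  val[3] = ⊤
  val[4] = ⊤
  val[5] = ⊤
  val[6] = 0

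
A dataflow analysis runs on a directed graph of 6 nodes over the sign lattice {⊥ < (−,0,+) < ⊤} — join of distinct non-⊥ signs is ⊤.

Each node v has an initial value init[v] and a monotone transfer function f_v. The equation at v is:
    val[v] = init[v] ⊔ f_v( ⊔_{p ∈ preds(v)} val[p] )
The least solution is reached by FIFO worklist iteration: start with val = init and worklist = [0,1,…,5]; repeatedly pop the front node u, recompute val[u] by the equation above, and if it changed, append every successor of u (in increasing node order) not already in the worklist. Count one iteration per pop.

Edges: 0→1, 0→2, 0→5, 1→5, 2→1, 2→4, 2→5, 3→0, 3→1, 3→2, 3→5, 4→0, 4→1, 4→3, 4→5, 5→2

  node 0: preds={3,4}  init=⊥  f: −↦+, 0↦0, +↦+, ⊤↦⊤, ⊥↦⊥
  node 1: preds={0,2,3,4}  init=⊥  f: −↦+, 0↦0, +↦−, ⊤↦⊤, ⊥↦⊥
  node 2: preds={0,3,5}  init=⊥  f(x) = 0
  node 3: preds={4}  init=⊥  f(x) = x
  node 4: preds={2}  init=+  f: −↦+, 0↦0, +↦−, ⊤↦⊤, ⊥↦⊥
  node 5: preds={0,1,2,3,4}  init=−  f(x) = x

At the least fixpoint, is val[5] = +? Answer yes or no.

no

Worklist (14 pops):
  #1 pop 0: in=+ → + (was ⊥); enqueue []
  #2 pop 1: in=+ → − (was ⊥); enqueue []
  #3 pop 2: in=⊤ → 0 (was ⊥); enqueue [1]
  #4 pop 3: in=+ → + (was ⊥); enqueue [0,2]
  #5 pop 4: in=0 → ⊤ (was +); enqueue [3]
  #6 pop 5: in=⊤ → ⊤ (was −); enqueue []
  #7 pop 1: in=⊤ → ⊤ (was −); enqueue [5]
  #8 pop 0: in=⊤ → ⊤ (was +); enqueue [1]
  #9 pop 2: in=⊤ → 0 (no change)
  #10 pop 3: in=⊤ → ⊤ (was +); enqueue [0,2]
  #11 pop 5: in=⊤ → ⊤ (no change)
  #12 pop 1: in=⊤ → ⊤ (no change)
  #13 pop 0: in=⊤ → ⊤ (no change)
  #14 pop 2: in=⊤ → 0 (no change)

Fixpoint:
  val[0] = ⊤
  val[1] = ⊤
  val[2] = 0
  val[3] = ⊤
  val[4] = ⊤
  val[5] = ⊤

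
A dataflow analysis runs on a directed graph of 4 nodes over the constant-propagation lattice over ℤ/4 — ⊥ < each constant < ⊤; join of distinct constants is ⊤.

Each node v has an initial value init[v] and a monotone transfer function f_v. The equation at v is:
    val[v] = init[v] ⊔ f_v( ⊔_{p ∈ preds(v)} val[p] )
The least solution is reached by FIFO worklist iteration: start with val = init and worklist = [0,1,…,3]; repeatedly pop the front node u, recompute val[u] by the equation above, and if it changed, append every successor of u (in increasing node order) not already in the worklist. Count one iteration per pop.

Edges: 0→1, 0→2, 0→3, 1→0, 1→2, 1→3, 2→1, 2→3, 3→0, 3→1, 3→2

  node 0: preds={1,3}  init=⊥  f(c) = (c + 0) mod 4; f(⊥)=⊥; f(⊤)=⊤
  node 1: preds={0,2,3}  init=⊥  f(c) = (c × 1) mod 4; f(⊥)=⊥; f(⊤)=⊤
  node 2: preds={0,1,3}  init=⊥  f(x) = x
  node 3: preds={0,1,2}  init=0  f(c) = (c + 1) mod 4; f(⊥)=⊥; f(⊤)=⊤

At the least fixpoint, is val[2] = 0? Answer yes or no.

Worklist (10 pops):
  #1 pop 0: in=0 → 0 (was ⊥); enqueue []
  #2 pop 1: in=0 → 0 (was ⊥); enqueue [0]
  #3 pop 2: in=0 → 0 (was ⊥); enqueue [1]
  #4 pop 3: in=0 → ⊤ (was 0); enqueue [2]
  #5 pop 0: in=⊤ → ⊤ (was 0); enqueue [3]
  #6 pop 1: in=⊤ → ⊤ (was 0); enqueue [0]
  #7 pop 2: in=⊤ → ⊤ (was 0); enqueue [1]
  #8 pop 3: in=⊤ → ⊤ (no change)
  #9 pop 0: in=⊤ → ⊤ (no change)
  #10 pop 1: in=⊤ → ⊤ (no change)

Fixpoint:
  val[0] = ⊤
  val[1] = ⊤
  val[2] = ⊤
  val[3] = ⊤

no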